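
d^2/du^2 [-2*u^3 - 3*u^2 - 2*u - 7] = -12*u - 6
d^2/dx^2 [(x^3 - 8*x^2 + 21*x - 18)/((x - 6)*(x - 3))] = 24/(x^3 - 18*x^2 + 108*x - 216)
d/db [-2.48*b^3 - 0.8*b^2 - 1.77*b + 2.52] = -7.44*b^2 - 1.6*b - 1.77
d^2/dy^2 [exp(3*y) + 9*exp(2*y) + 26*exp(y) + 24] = (9*exp(2*y) + 36*exp(y) + 26)*exp(y)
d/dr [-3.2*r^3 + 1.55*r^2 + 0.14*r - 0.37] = -9.6*r^2 + 3.1*r + 0.14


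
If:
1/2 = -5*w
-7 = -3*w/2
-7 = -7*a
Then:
No Solution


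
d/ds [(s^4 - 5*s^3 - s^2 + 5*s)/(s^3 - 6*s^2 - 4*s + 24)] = (s^6 - 12*s^5 + 19*s^4 + 126*s^3 - 326*s^2 - 48*s + 120)/(s^6 - 12*s^5 + 28*s^4 + 96*s^3 - 272*s^2 - 192*s + 576)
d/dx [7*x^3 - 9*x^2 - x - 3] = 21*x^2 - 18*x - 1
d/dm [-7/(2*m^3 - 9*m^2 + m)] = 7*(6*m^2 - 18*m + 1)/(m^2*(2*m^2 - 9*m + 1)^2)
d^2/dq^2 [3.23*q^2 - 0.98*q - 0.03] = 6.46000000000000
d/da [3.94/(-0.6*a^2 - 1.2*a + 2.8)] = 4.728*(a + 1)/(0.6*a^2 + 1.2*a - 2.8)^2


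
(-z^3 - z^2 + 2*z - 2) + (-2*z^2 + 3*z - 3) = -z^3 - 3*z^2 + 5*z - 5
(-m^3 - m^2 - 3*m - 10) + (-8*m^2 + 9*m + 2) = -m^3 - 9*m^2 + 6*m - 8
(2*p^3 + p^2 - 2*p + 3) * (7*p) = 14*p^4 + 7*p^3 - 14*p^2 + 21*p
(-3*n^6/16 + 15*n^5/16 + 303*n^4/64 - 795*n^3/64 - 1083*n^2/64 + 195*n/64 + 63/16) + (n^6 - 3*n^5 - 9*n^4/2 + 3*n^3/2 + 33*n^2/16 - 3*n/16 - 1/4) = 13*n^6/16 - 33*n^5/16 + 15*n^4/64 - 699*n^3/64 - 951*n^2/64 + 183*n/64 + 59/16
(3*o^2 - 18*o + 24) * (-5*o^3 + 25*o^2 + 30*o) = -15*o^5 + 165*o^4 - 480*o^3 + 60*o^2 + 720*o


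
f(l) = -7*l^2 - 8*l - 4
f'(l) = -14*l - 8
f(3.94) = -144.19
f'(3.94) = -63.16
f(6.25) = -327.44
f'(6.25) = -95.50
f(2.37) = -62.28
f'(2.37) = -41.18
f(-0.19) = -2.73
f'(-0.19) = -5.34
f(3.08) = -95.04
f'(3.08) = -51.12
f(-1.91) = -14.26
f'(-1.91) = 18.74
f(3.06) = -94.03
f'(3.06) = -50.84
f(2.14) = -53.18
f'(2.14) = -37.96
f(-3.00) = -43.00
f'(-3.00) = 34.00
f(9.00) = -643.00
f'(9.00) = -134.00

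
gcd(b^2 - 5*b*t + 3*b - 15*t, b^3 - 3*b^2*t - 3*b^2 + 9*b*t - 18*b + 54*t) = b + 3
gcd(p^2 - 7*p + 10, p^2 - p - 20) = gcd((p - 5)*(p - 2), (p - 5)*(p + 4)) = p - 5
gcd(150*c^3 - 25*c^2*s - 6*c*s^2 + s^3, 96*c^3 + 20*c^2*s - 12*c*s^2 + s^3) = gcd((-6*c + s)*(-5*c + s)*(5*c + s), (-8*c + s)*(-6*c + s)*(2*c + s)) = -6*c + s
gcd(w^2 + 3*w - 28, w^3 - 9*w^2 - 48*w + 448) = w + 7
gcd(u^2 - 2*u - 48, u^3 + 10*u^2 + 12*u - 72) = u + 6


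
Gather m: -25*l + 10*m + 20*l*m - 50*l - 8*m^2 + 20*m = -75*l - 8*m^2 + m*(20*l + 30)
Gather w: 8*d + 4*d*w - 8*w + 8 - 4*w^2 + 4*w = 8*d - 4*w^2 + w*(4*d - 4) + 8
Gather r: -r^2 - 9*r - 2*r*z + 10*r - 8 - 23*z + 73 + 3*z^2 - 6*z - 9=-r^2 + r*(1 - 2*z) + 3*z^2 - 29*z + 56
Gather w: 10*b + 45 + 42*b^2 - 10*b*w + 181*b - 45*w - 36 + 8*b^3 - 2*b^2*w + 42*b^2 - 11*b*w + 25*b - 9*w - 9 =8*b^3 + 84*b^2 + 216*b + w*(-2*b^2 - 21*b - 54)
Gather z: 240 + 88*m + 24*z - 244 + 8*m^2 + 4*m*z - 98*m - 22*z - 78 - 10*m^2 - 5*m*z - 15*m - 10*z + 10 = -2*m^2 - 25*m + z*(-m - 8) - 72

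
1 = 1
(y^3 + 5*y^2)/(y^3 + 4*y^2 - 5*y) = y/(y - 1)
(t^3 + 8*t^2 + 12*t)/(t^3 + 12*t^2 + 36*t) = (t + 2)/(t + 6)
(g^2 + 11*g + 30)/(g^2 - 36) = (g + 5)/(g - 6)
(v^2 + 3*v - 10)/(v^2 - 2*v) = (v + 5)/v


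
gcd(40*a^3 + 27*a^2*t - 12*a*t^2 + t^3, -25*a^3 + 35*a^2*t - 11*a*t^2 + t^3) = -5*a + t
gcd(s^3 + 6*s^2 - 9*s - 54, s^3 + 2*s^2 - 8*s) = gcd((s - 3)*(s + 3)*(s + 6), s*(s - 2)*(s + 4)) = 1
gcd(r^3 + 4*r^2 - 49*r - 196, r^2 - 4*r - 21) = r - 7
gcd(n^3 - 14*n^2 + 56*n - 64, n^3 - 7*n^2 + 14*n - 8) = n^2 - 6*n + 8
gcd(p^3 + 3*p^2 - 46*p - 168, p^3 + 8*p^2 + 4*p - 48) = p^2 + 10*p + 24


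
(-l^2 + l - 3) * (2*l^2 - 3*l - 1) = -2*l^4 + 5*l^3 - 8*l^2 + 8*l + 3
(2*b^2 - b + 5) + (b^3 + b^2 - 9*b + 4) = b^3 + 3*b^2 - 10*b + 9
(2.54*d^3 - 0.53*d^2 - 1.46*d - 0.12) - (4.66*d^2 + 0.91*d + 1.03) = 2.54*d^3 - 5.19*d^2 - 2.37*d - 1.15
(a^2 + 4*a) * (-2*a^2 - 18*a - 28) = -2*a^4 - 26*a^3 - 100*a^2 - 112*a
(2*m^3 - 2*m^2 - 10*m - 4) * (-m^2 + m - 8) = -2*m^5 + 4*m^4 - 8*m^3 + 10*m^2 + 76*m + 32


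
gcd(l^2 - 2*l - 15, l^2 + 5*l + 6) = l + 3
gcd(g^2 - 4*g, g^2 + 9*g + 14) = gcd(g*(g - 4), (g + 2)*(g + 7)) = 1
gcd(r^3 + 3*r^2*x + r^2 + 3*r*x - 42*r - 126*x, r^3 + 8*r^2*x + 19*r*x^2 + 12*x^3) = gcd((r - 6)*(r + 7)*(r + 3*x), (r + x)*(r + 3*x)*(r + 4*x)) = r + 3*x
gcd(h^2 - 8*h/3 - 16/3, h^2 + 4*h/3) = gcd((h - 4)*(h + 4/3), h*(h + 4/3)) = h + 4/3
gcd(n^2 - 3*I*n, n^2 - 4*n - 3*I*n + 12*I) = n - 3*I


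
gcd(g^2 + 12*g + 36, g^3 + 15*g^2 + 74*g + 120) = g + 6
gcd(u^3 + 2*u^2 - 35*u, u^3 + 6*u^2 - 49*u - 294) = u + 7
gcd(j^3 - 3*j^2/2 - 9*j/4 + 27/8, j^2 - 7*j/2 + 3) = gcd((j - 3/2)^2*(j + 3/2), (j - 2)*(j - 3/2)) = j - 3/2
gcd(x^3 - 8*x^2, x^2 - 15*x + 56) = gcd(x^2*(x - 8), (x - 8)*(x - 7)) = x - 8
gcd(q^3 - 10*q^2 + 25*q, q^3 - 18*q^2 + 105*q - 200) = q^2 - 10*q + 25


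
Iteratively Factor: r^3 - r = (r)*(r^2 - 1) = r*(r - 1)*(r + 1)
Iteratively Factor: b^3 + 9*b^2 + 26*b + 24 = (b + 2)*(b^2 + 7*b + 12) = (b + 2)*(b + 4)*(b + 3)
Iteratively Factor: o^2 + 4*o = (o)*(o + 4)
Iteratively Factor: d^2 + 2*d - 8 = (d - 2)*(d + 4)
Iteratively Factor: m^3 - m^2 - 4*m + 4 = (m + 2)*(m^2 - 3*m + 2) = (m - 1)*(m + 2)*(m - 2)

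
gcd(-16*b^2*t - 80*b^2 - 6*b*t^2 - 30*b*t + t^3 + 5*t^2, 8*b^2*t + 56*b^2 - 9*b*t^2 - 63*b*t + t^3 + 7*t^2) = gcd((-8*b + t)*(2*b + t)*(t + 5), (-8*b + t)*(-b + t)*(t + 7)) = -8*b + t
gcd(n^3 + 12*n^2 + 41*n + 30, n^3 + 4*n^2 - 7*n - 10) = n^2 + 6*n + 5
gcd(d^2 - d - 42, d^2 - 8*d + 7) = d - 7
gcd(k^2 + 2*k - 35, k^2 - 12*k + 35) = k - 5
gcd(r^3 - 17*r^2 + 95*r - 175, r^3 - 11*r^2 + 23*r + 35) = r^2 - 12*r + 35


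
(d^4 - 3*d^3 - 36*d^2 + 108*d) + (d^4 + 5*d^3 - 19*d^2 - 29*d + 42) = 2*d^4 + 2*d^3 - 55*d^2 + 79*d + 42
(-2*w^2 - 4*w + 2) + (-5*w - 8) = -2*w^2 - 9*w - 6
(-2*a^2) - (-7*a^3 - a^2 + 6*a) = 7*a^3 - a^2 - 6*a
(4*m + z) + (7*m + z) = 11*m + 2*z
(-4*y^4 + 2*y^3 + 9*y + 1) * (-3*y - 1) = 12*y^5 - 2*y^4 - 2*y^3 - 27*y^2 - 12*y - 1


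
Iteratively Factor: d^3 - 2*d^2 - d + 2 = (d + 1)*(d^2 - 3*d + 2) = (d - 1)*(d + 1)*(d - 2)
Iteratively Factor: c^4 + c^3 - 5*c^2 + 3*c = (c)*(c^3 + c^2 - 5*c + 3) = c*(c - 1)*(c^2 + 2*c - 3) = c*(c - 1)^2*(c + 3)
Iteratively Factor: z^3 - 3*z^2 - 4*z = (z - 4)*(z^2 + z) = z*(z - 4)*(z + 1)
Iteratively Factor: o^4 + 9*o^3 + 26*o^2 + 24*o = (o)*(o^3 + 9*o^2 + 26*o + 24) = o*(o + 3)*(o^2 + 6*o + 8) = o*(o + 2)*(o + 3)*(o + 4)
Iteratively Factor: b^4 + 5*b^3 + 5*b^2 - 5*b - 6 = (b - 1)*(b^3 + 6*b^2 + 11*b + 6) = (b - 1)*(b + 3)*(b^2 + 3*b + 2) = (b - 1)*(b + 1)*(b + 3)*(b + 2)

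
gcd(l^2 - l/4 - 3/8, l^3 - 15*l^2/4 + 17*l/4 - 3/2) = l - 3/4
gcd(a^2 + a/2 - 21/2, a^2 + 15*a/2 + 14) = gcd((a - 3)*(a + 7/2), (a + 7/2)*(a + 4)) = a + 7/2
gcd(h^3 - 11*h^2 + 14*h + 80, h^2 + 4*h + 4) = h + 2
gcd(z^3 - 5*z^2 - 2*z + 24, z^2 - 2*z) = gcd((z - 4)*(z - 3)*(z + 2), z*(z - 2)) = 1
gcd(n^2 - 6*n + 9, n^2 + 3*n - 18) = n - 3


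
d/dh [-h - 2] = -1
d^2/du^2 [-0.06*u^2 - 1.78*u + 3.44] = -0.120000000000000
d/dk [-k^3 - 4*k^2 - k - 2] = -3*k^2 - 8*k - 1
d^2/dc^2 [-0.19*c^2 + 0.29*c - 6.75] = -0.380000000000000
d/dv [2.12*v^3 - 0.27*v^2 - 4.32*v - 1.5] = 6.36*v^2 - 0.54*v - 4.32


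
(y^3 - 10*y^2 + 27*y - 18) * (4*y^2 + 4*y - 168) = 4*y^5 - 36*y^4 - 100*y^3 + 1716*y^2 - 4608*y + 3024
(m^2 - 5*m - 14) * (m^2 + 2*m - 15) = m^4 - 3*m^3 - 39*m^2 + 47*m + 210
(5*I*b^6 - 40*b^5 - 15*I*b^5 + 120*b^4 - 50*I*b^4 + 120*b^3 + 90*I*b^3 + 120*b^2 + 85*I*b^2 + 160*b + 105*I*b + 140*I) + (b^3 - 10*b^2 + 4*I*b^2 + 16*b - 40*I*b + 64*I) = 5*I*b^6 - 40*b^5 - 15*I*b^5 + 120*b^4 - 50*I*b^4 + 121*b^3 + 90*I*b^3 + 110*b^2 + 89*I*b^2 + 176*b + 65*I*b + 204*I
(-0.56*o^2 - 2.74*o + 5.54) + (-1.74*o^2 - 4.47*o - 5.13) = -2.3*o^2 - 7.21*o + 0.41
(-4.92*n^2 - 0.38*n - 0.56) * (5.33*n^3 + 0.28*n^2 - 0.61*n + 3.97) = -26.2236*n^5 - 3.403*n^4 - 0.0900000000000005*n^3 - 19.4574*n^2 - 1.167*n - 2.2232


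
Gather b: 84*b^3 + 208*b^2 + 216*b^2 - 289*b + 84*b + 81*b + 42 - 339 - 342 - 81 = 84*b^3 + 424*b^2 - 124*b - 720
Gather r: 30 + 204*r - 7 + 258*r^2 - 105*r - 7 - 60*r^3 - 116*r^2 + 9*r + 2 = -60*r^3 + 142*r^2 + 108*r + 18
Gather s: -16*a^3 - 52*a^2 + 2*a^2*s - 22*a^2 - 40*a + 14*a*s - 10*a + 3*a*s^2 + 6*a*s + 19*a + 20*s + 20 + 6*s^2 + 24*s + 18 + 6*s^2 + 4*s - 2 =-16*a^3 - 74*a^2 - 31*a + s^2*(3*a + 12) + s*(2*a^2 + 20*a + 48) + 36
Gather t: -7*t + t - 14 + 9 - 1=-6*t - 6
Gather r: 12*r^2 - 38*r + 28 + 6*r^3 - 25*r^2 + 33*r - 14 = 6*r^3 - 13*r^2 - 5*r + 14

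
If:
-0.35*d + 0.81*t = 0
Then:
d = 2.31428571428571*t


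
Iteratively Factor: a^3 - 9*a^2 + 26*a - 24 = (a - 4)*(a^2 - 5*a + 6) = (a - 4)*(a - 2)*(a - 3)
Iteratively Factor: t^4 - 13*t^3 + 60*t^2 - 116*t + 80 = (t - 2)*(t^3 - 11*t^2 + 38*t - 40) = (t - 4)*(t - 2)*(t^2 - 7*t + 10) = (t - 4)*(t - 2)^2*(t - 5)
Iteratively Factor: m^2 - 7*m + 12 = (m - 3)*(m - 4)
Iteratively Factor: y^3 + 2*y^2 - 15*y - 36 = (y - 4)*(y^2 + 6*y + 9) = (y - 4)*(y + 3)*(y + 3)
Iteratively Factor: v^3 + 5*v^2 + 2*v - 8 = (v + 4)*(v^2 + v - 2) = (v - 1)*(v + 4)*(v + 2)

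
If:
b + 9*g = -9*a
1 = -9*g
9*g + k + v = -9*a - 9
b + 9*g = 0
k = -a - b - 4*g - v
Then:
No Solution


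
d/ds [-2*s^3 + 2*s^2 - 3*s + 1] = -6*s^2 + 4*s - 3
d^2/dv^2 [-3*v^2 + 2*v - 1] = -6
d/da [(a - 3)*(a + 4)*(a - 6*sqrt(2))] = 3*a^2 - 12*sqrt(2)*a + 2*a - 12 - 6*sqrt(2)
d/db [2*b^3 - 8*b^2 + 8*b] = 6*b^2 - 16*b + 8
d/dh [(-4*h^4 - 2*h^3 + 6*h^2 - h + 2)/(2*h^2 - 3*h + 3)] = (-16*h^5 + 32*h^4 - 36*h^3 - 34*h^2 + 28*h + 3)/(4*h^4 - 12*h^3 + 21*h^2 - 18*h + 9)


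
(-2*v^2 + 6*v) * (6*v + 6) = -12*v^3 + 24*v^2 + 36*v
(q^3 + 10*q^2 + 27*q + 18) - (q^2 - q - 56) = q^3 + 9*q^2 + 28*q + 74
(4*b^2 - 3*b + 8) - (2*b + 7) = 4*b^2 - 5*b + 1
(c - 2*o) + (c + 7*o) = 2*c + 5*o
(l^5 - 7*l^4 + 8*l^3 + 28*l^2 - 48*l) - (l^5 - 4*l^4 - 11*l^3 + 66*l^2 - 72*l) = -3*l^4 + 19*l^3 - 38*l^2 + 24*l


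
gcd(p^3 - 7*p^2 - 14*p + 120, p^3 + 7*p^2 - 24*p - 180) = p - 5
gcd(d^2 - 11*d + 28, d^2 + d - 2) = 1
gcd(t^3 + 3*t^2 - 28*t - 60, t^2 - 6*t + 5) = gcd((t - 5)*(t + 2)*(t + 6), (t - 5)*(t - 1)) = t - 5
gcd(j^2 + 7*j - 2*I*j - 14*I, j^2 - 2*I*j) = j - 2*I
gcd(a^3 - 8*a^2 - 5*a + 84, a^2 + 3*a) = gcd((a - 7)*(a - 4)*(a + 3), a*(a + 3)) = a + 3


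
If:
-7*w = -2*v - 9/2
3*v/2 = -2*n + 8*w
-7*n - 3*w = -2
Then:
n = 125/202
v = -502/101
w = -157/202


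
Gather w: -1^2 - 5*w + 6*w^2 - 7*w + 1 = 6*w^2 - 12*w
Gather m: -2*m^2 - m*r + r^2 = -2*m^2 - m*r + r^2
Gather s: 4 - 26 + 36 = 14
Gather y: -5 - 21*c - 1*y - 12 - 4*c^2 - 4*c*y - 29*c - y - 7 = -4*c^2 - 50*c + y*(-4*c - 2) - 24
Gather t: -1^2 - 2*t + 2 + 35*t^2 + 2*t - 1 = 35*t^2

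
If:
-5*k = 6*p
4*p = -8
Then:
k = 12/5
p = -2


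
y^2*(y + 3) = y^3 + 3*y^2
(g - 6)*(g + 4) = g^2 - 2*g - 24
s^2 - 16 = (s - 4)*(s + 4)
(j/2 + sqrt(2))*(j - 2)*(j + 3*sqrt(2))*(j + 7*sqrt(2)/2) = j^4/2 - j^3 + 17*sqrt(2)*j^3/4 - 17*sqrt(2)*j^2/2 + 47*j^2/2 - 47*j + 21*sqrt(2)*j - 42*sqrt(2)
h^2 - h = h*(h - 1)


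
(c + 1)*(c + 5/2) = c^2 + 7*c/2 + 5/2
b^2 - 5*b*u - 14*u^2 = (b - 7*u)*(b + 2*u)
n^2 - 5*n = n*(n - 5)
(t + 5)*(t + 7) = t^2 + 12*t + 35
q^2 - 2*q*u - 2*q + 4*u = (q - 2)*(q - 2*u)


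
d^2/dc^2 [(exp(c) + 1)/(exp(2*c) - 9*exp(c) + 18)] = (exp(4*c) + 13*exp(3*c) - 135*exp(2*c) + 171*exp(c) + 486)*exp(c)/(exp(6*c) - 27*exp(5*c) + 297*exp(4*c) - 1701*exp(3*c) + 5346*exp(2*c) - 8748*exp(c) + 5832)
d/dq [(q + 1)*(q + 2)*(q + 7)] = 3*q^2 + 20*q + 23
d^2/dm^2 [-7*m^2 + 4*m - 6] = -14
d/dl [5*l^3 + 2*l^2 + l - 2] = 15*l^2 + 4*l + 1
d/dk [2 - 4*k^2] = -8*k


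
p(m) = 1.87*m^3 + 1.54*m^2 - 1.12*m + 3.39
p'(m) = 5.61*m^2 + 3.08*m - 1.12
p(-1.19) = 3.75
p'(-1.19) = 3.16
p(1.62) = 13.57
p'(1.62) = 18.59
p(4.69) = 224.92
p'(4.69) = 136.72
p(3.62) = 108.23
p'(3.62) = 83.55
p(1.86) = 18.67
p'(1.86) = 24.02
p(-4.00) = -87.17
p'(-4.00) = 76.32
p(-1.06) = 4.08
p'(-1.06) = 1.92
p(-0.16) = 3.60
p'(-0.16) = -1.47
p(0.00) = 3.39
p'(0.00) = -1.12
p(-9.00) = -1225.02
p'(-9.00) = 425.57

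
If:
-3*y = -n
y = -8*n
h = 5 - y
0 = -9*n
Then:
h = 5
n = 0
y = 0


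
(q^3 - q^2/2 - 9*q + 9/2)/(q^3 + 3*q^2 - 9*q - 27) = (q - 1/2)/(q + 3)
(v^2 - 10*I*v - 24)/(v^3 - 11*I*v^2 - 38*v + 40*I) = (v - 6*I)/(v^2 - 7*I*v - 10)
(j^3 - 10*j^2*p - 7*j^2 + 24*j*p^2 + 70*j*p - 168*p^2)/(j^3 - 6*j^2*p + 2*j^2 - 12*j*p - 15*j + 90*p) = (j^2 - 4*j*p - 7*j + 28*p)/(j^2 + 2*j - 15)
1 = 1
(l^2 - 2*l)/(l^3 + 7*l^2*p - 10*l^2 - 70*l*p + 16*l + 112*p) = l/(l^2 + 7*l*p - 8*l - 56*p)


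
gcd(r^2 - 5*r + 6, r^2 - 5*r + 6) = r^2 - 5*r + 6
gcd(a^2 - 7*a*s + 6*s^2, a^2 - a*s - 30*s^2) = -a + 6*s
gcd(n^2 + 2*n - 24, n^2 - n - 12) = n - 4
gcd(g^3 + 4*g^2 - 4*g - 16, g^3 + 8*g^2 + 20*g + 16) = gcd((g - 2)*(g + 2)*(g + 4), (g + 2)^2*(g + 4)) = g^2 + 6*g + 8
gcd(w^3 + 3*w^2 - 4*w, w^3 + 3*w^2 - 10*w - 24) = w + 4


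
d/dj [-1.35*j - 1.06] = -1.35000000000000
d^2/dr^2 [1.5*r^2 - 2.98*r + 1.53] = 3.00000000000000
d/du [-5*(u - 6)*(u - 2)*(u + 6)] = -15*u^2 + 20*u + 180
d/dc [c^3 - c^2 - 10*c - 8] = 3*c^2 - 2*c - 10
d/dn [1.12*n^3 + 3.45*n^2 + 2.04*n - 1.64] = 3.36*n^2 + 6.9*n + 2.04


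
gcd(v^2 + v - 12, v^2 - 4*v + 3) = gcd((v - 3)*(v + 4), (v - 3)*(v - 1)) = v - 3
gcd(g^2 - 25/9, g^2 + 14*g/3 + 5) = g + 5/3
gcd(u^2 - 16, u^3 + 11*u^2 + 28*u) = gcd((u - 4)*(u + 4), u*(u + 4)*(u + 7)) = u + 4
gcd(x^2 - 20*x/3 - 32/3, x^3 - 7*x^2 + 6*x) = 1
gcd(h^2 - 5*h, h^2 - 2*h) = h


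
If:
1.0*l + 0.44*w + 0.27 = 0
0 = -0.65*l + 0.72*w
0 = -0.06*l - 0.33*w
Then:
No Solution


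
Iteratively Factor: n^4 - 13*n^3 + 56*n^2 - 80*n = (n - 4)*(n^3 - 9*n^2 + 20*n) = (n - 4)^2*(n^2 - 5*n) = n*(n - 4)^2*(n - 5)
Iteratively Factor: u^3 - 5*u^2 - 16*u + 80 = (u - 4)*(u^2 - u - 20) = (u - 4)*(u + 4)*(u - 5)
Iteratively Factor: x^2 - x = (x - 1)*(x)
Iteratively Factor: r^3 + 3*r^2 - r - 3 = (r - 1)*(r^2 + 4*r + 3) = (r - 1)*(r + 3)*(r + 1)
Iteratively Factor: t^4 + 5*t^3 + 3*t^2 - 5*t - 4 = (t + 4)*(t^3 + t^2 - t - 1) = (t - 1)*(t + 4)*(t^2 + 2*t + 1) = (t - 1)*(t + 1)*(t + 4)*(t + 1)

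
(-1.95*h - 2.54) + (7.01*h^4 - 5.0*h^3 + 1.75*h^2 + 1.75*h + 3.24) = 7.01*h^4 - 5.0*h^3 + 1.75*h^2 - 0.2*h + 0.7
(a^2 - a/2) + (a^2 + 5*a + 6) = 2*a^2 + 9*a/2 + 6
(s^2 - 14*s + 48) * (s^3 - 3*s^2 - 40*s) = s^5 - 17*s^4 + 50*s^3 + 416*s^2 - 1920*s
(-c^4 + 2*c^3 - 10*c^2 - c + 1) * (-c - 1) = c^5 - c^4 + 8*c^3 + 11*c^2 - 1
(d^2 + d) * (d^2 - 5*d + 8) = d^4 - 4*d^3 + 3*d^2 + 8*d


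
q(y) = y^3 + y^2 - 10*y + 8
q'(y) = 3*y^2 + 2*y - 10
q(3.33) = 22.71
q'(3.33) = 29.93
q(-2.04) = 24.07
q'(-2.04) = -1.60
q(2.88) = 11.38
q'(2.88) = 20.64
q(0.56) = 2.89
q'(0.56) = -7.94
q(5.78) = 176.71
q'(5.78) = 101.79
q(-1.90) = 23.75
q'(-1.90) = -2.97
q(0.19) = 6.14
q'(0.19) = -9.51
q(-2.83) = 21.64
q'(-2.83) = 8.37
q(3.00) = 14.00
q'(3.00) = 23.00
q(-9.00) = -550.00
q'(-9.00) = 215.00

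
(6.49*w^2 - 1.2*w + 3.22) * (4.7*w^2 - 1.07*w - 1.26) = 30.503*w^4 - 12.5843*w^3 + 8.2406*w^2 - 1.9334*w - 4.0572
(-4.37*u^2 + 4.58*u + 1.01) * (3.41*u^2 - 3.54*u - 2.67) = -14.9017*u^4 + 31.0876*u^3 - 1.1012*u^2 - 15.804*u - 2.6967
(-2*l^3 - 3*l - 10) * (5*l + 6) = -10*l^4 - 12*l^3 - 15*l^2 - 68*l - 60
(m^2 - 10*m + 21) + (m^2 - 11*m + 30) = 2*m^2 - 21*m + 51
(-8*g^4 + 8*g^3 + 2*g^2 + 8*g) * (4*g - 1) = -32*g^5 + 40*g^4 + 30*g^2 - 8*g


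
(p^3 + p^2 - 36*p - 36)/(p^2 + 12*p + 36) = (p^2 - 5*p - 6)/(p + 6)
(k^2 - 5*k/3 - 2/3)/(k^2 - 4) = (k + 1/3)/(k + 2)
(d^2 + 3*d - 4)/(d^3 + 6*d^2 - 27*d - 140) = (d - 1)/(d^2 + 2*d - 35)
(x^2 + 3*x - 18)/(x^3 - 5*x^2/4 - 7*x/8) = 8*(-x^2 - 3*x + 18)/(x*(-8*x^2 + 10*x + 7))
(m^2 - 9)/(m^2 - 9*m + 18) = (m + 3)/(m - 6)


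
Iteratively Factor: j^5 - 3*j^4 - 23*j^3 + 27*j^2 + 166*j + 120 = (j - 5)*(j^4 + 2*j^3 - 13*j^2 - 38*j - 24) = (j - 5)*(j + 2)*(j^3 - 13*j - 12) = (j - 5)*(j + 2)*(j + 3)*(j^2 - 3*j - 4) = (j - 5)*(j + 1)*(j + 2)*(j + 3)*(j - 4)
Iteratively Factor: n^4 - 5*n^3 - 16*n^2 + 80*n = (n - 4)*(n^3 - n^2 - 20*n) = (n - 4)*(n + 4)*(n^2 - 5*n) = n*(n - 4)*(n + 4)*(n - 5)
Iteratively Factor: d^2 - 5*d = (d)*(d - 5)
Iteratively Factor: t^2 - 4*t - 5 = (t - 5)*(t + 1)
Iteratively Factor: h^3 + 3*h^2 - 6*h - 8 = (h + 4)*(h^2 - h - 2) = (h + 1)*(h + 4)*(h - 2)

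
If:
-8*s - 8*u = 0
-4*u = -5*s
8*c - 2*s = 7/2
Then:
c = 7/16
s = 0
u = 0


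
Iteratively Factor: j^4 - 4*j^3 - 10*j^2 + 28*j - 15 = (j + 3)*(j^3 - 7*j^2 + 11*j - 5) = (j - 1)*(j + 3)*(j^2 - 6*j + 5) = (j - 1)^2*(j + 3)*(j - 5)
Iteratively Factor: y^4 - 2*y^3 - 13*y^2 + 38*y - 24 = (y - 3)*(y^3 + y^2 - 10*y + 8) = (y - 3)*(y + 4)*(y^2 - 3*y + 2) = (y - 3)*(y - 2)*(y + 4)*(y - 1)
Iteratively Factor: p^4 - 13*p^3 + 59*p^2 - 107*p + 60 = (p - 5)*(p^3 - 8*p^2 + 19*p - 12) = (p - 5)*(p - 3)*(p^2 - 5*p + 4) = (p - 5)*(p - 3)*(p - 1)*(p - 4)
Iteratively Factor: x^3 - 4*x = (x)*(x^2 - 4) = x*(x + 2)*(x - 2)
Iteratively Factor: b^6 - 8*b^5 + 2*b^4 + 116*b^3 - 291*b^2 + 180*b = (b)*(b^5 - 8*b^4 + 2*b^3 + 116*b^2 - 291*b + 180) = b*(b - 3)*(b^4 - 5*b^3 - 13*b^2 + 77*b - 60) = b*(b - 3)^2*(b^3 - 2*b^2 - 19*b + 20) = b*(b - 3)^2*(b - 1)*(b^2 - b - 20) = b*(b - 5)*(b - 3)^2*(b - 1)*(b + 4)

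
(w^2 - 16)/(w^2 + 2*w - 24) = (w + 4)/(w + 6)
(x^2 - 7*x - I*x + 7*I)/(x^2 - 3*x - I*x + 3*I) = (x - 7)/(x - 3)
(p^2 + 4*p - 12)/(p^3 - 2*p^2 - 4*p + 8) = (p + 6)/(p^2 - 4)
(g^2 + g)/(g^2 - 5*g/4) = 4*(g + 1)/(4*g - 5)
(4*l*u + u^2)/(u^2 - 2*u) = (4*l + u)/(u - 2)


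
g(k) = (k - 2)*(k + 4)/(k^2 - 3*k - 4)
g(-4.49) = 0.11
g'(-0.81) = -50.00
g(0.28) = 1.55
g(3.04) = -1.89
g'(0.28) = -1.33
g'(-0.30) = -3.85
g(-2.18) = -1.04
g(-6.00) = 0.32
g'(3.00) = -3.31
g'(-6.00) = -0.10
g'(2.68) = -1.97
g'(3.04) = -3.58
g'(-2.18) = -1.38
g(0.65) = 1.14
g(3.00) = -1.75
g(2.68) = -0.94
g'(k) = (3 - 2*k)*(k - 2)*(k + 4)/(k^2 - 3*k - 4)^2 + (k - 2)/(k^2 - 3*k - 4) + (k + 4)/(k^2 - 3*k - 4)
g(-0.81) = 9.81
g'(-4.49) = -0.19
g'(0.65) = -0.95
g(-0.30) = 2.83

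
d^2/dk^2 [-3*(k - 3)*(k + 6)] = -6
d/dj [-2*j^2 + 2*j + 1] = 2 - 4*j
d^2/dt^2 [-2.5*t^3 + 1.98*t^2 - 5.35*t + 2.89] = 3.96 - 15.0*t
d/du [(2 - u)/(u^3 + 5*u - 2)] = (-u^3 - 5*u + (u - 2)*(3*u^2 + 5) + 2)/(u^3 + 5*u - 2)^2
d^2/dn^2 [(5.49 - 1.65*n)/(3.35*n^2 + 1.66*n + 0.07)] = (-(1.65*n - 5.49)*(6.7*n + 1.66)*(13.4*n + 3.32) + (33.165*n - 31.305)*(3.35*n^2 + 1.66*n + 0.07))/(3.35*n^2 + 1.66*n + 0.07)^3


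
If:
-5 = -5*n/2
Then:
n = 2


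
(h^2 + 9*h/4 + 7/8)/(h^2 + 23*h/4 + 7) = (h + 1/2)/(h + 4)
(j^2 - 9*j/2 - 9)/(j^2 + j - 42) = (j + 3/2)/(j + 7)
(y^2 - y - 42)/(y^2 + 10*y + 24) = (y - 7)/(y + 4)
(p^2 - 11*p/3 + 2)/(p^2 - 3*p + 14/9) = 3*(p - 3)/(3*p - 7)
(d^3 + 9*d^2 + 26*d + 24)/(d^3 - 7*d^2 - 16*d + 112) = (d^2 + 5*d + 6)/(d^2 - 11*d + 28)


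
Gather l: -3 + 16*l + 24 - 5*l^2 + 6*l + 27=-5*l^2 + 22*l + 48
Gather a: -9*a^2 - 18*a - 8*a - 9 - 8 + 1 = -9*a^2 - 26*a - 16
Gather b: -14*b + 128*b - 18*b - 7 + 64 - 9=96*b + 48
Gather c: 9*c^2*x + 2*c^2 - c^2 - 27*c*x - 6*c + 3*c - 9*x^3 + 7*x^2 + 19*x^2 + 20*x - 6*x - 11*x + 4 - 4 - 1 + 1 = c^2*(9*x + 1) + c*(-27*x - 3) - 9*x^3 + 26*x^2 + 3*x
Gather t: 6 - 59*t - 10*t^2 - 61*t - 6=-10*t^2 - 120*t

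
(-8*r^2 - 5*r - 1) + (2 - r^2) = -9*r^2 - 5*r + 1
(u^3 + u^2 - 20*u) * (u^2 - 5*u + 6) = u^5 - 4*u^4 - 19*u^3 + 106*u^2 - 120*u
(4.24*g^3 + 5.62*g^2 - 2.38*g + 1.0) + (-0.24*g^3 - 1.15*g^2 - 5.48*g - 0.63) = 4.0*g^3 + 4.47*g^2 - 7.86*g + 0.37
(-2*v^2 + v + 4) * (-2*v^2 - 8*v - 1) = 4*v^4 + 14*v^3 - 14*v^2 - 33*v - 4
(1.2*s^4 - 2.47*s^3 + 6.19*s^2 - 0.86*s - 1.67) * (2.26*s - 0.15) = 2.712*s^5 - 5.7622*s^4 + 14.3599*s^3 - 2.8721*s^2 - 3.6452*s + 0.2505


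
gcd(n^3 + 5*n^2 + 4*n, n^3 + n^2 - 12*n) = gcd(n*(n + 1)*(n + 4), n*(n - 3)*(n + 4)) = n^2 + 4*n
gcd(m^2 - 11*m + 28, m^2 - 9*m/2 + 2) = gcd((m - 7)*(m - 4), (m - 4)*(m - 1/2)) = m - 4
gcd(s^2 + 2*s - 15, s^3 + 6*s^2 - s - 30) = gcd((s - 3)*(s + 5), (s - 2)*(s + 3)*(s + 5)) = s + 5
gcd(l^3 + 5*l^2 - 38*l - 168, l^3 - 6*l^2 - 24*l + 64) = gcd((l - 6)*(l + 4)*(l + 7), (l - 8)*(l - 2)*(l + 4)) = l + 4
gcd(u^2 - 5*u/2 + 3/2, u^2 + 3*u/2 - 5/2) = u - 1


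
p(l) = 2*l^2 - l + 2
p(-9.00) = 173.00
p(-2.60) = 18.12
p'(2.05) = 7.20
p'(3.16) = 11.64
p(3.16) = 18.81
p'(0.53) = 1.12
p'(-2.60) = -11.40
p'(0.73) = 1.92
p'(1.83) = 6.32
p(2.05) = 8.36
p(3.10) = 18.12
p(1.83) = 6.87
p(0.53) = 2.03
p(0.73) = 2.34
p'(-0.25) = -2.00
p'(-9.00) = -37.00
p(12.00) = 278.00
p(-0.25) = 2.38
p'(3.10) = 11.40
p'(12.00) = 47.00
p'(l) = 4*l - 1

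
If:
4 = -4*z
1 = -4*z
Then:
No Solution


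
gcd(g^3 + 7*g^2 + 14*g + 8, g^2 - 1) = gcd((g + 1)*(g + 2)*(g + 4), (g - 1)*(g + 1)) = g + 1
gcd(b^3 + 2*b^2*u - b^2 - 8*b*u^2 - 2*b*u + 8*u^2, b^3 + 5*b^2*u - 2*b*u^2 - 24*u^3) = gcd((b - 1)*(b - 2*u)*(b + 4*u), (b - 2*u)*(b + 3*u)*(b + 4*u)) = -b^2 - 2*b*u + 8*u^2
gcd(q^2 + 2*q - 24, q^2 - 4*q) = q - 4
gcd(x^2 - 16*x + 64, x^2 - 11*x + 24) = x - 8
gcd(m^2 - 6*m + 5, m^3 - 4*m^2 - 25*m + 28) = m - 1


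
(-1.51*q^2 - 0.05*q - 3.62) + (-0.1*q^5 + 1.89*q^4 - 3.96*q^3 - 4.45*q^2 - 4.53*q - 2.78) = -0.1*q^5 + 1.89*q^4 - 3.96*q^3 - 5.96*q^2 - 4.58*q - 6.4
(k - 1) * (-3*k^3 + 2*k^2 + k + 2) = -3*k^4 + 5*k^3 - k^2 + k - 2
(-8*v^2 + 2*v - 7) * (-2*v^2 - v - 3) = 16*v^4 + 4*v^3 + 36*v^2 + v + 21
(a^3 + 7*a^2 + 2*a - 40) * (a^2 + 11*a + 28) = a^5 + 18*a^4 + 107*a^3 + 178*a^2 - 384*a - 1120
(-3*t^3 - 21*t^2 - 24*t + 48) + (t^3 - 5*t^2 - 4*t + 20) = -2*t^3 - 26*t^2 - 28*t + 68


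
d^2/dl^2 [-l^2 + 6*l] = -2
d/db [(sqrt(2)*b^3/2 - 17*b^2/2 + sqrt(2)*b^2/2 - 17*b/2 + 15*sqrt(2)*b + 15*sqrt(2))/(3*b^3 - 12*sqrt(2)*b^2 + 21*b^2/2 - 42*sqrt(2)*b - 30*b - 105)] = (5*sqrt(2)*b^4 + 18*b^4 - 160*sqrt(2)*b^3 - 44*b^3 - 280*sqrt(2)*b^2 + 883*b^2 - 560*sqrt(2)*b + 3340*b - 1500*sqrt(2) + 2870)/(3*(4*b^6 - 32*sqrt(2)*b^5 + 28*b^5 - 224*sqrt(2)*b^4 + 97*b^4 - 72*sqrt(2)*b^3 + 336*b^3 + 988*b^2 + 2240*sqrt(2)*b^2 + 2800*b + 3920*sqrt(2)*b + 4900))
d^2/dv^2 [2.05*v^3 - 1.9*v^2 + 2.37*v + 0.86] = 12.3*v - 3.8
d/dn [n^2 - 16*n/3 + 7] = 2*n - 16/3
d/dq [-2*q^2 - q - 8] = -4*q - 1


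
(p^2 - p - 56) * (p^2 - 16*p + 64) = p^4 - 17*p^3 + 24*p^2 + 832*p - 3584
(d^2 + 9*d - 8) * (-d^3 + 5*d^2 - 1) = -d^5 - 4*d^4 + 53*d^3 - 41*d^2 - 9*d + 8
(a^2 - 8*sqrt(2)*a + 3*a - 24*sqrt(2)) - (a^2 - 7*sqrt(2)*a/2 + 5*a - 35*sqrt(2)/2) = -9*sqrt(2)*a/2 - 2*a - 13*sqrt(2)/2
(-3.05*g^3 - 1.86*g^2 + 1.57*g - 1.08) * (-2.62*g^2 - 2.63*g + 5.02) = 7.991*g^5 + 12.8947*g^4 - 14.5326*g^3 - 10.6367*g^2 + 10.7218*g - 5.4216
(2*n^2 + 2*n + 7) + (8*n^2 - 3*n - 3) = 10*n^2 - n + 4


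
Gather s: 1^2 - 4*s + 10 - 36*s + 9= 20 - 40*s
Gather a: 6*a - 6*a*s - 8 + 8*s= a*(6 - 6*s) + 8*s - 8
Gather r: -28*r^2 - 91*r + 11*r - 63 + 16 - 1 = -28*r^2 - 80*r - 48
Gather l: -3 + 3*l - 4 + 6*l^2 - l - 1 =6*l^2 + 2*l - 8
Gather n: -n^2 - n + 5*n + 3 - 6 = -n^2 + 4*n - 3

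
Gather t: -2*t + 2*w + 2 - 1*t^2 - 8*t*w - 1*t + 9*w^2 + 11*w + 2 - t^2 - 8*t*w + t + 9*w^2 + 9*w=-2*t^2 + t*(-16*w - 2) + 18*w^2 + 22*w + 4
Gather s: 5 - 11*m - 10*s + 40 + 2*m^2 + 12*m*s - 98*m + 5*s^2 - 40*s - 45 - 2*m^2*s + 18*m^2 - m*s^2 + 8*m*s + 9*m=20*m^2 - 100*m + s^2*(5 - m) + s*(-2*m^2 + 20*m - 50)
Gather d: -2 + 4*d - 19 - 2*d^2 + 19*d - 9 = -2*d^2 + 23*d - 30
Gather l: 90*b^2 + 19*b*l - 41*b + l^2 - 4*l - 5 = 90*b^2 - 41*b + l^2 + l*(19*b - 4) - 5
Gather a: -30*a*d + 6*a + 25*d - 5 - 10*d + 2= a*(6 - 30*d) + 15*d - 3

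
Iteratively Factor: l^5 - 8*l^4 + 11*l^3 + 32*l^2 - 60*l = (l + 2)*(l^4 - 10*l^3 + 31*l^2 - 30*l) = (l - 5)*(l + 2)*(l^3 - 5*l^2 + 6*l) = l*(l - 5)*(l + 2)*(l^2 - 5*l + 6) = l*(l - 5)*(l - 2)*(l + 2)*(l - 3)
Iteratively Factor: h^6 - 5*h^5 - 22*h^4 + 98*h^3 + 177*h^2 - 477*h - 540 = (h - 4)*(h^5 - h^4 - 26*h^3 - 6*h^2 + 153*h + 135) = (h - 4)*(h + 3)*(h^4 - 4*h^3 - 14*h^2 + 36*h + 45) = (h - 5)*(h - 4)*(h + 3)*(h^3 + h^2 - 9*h - 9) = (h - 5)*(h - 4)*(h - 3)*(h + 3)*(h^2 + 4*h + 3) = (h - 5)*(h - 4)*(h - 3)*(h + 1)*(h + 3)*(h + 3)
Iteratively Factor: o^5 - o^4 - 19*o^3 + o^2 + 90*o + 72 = (o + 3)*(o^4 - 4*o^3 - 7*o^2 + 22*o + 24) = (o - 3)*(o + 3)*(o^3 - o^2 - 10*o - 8) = (o - 3)*(o + 2)*(o + 3)*(o^2 - 3*o - 4) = (o - 3)*(o + 1)*(o + 2)*(o + 3)*(o - 4)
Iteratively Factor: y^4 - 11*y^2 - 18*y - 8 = (y + 1)*(y^3 - y^2 - 10*y - 8) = (y + 1)*(y + 2)*(y^2 - 3*y - 4) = (y + 1)^2*(y + 2)*(y - 4)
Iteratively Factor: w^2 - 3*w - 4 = (w - 4)*(w + 1)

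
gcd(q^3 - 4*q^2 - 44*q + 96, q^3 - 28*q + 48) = q^2 + 4*q - 12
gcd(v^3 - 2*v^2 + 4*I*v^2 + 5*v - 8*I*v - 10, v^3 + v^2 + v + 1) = v - I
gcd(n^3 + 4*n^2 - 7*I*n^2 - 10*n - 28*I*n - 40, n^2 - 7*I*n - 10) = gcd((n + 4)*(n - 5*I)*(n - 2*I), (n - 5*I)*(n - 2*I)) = n^2 - 7*I*n - 10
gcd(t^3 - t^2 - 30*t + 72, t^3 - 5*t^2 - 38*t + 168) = t^2 + 2*t - 24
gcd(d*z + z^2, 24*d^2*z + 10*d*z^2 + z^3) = z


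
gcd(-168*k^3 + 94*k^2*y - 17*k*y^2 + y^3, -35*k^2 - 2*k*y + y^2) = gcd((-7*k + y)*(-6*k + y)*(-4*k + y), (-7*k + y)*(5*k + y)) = -7*k + y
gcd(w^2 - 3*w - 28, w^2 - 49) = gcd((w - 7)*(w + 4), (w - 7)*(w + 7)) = w - 7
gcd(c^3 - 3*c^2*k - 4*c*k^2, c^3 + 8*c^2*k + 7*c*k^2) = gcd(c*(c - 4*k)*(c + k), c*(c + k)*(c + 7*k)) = c^2 + c*k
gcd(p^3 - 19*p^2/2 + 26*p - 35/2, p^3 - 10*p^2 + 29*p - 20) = p^2 - 6*p + 5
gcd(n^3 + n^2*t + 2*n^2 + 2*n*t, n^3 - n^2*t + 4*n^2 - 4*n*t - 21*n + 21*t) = 1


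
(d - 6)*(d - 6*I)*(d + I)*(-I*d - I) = -I*d^4 - 5*d^3 + 5*I*d^3 + 25*d^2 + 30*d + 30*I*d + 36*I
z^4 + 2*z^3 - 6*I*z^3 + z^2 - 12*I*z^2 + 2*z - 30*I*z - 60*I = (z + 2)*(z - 5*I)*(z - 3*I)*(z + 2*I)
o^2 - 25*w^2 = (o - 5*w)*(o + 5*w)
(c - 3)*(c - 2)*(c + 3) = c^3 - 2*c^2 - 9*c + 18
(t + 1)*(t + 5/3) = t^2 + 8*t/3 + 5/3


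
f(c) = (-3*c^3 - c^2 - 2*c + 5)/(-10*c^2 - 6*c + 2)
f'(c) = (20*c + 6)*(-3*c^3 - c^2 - 2*c + 5)/(-10*c^2 - 6*c + 2)^2 + (-9*c^2 - 2*c - 2)/(-10*c^2 - 6*c + 2)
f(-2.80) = -1.15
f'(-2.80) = 0.16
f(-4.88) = -1.64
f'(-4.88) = 0.27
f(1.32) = 0.27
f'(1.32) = 0.50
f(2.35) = 0.66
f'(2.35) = 0.32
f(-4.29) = -1.48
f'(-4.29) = 0.26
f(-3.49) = -1.29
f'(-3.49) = 0.23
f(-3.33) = -1.25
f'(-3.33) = 0.22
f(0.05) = 2.92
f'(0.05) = 10.95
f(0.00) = 2.50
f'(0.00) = 6.50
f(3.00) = 0.86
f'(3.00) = 0.31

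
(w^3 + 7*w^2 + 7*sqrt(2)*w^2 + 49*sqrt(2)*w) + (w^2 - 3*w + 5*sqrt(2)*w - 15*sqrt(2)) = w^3 + 8*w^2 + 7*sqrt(2)*w^2 - 3*w + 54*sqrt(2)*w - 15*sqrt(2)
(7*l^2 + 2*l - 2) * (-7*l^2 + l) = -49*l^4 - 7*l^3 + 16*l^2 - 2*l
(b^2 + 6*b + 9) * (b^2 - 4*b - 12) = b^4 + 2*b^3 - 27*b^2 - 108*b - 108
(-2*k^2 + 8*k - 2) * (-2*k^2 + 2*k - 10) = 4*k^4 - 20*k^3 + 40*k^2 - 84*k + 20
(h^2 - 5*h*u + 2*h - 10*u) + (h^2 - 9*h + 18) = 2*h^2 - 5*h*u - 7*h - 10*u + 18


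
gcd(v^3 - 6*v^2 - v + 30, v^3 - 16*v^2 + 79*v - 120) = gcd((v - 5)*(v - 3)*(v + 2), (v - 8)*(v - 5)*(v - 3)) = v^2 - 8*v + 15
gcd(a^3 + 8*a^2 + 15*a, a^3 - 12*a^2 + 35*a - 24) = 1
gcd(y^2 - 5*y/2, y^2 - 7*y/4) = y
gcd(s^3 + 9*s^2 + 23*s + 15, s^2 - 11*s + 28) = 1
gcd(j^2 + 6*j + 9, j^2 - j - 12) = j + 3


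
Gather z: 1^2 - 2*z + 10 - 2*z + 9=20 - 4*z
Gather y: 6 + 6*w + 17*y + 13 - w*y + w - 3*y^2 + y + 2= 7*w - 3*y^2 + y*(18 - w) + 21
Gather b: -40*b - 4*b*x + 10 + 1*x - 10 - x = b*(-4*x - 40)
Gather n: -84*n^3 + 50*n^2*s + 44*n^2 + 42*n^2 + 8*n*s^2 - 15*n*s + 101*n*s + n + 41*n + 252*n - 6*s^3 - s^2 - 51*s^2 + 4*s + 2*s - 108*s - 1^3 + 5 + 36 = -84*n^3 + n^2*(50*s + 86) + n*(8*s^2 + 86*s + 294) - 6*s^3 - 52*s^2 - 102*s + 40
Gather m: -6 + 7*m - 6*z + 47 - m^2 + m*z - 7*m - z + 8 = -m^2 + m*z - 7*z + 49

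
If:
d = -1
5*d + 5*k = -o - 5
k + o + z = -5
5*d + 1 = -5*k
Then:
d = -1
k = 4/5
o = -4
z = -9/5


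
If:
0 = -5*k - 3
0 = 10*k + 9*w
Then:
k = -3/5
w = 2/3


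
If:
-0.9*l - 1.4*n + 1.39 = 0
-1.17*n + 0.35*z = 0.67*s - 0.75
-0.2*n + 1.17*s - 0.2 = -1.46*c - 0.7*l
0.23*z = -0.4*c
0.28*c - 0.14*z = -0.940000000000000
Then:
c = -1.80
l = 0.85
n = 0.44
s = 1.98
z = 3.12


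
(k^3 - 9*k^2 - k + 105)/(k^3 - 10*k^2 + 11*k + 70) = (k + 3)/(k + 2)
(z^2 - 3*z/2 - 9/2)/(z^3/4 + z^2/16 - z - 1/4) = 8*(2*z^2 - 3*z - 9)/(4*z^3 + z^2 - 16*z - 4)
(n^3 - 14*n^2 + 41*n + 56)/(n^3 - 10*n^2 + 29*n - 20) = (n^3 - 14*n^2 + 41*n + 56)/(n^3 - 10*n^2 + 29*n - 20)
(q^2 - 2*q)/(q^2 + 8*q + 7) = q*(q - 2)/(q^2 + 8*q + 7)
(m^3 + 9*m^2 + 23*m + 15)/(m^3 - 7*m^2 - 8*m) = (m^2 + 8*m + 15)/(m*(m - 8))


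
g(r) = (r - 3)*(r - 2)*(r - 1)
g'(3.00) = 2.00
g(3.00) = 0.00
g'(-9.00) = 362.00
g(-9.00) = -1320.00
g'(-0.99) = 25.82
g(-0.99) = -23.74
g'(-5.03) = 147.26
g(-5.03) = -340.40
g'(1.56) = -0.42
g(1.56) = 0.35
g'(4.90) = 24.23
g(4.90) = 21.49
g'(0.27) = 7.98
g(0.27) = -3.45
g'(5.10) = 27.83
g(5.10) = 26.69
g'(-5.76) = 179.65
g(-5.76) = -459.53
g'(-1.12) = 28.20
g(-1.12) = -27.25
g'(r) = (r - 3)*(r - 2) + (r - 3)*(r - 1) + (r - 2)*(r - 1) = 3*r^2 - 12*r + 11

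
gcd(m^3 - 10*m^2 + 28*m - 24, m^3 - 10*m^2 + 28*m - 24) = m^3 - 10*m^2 + 28*m - 24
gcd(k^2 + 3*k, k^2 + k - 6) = k + 3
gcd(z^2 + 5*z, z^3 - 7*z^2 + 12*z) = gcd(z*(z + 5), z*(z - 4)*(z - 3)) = z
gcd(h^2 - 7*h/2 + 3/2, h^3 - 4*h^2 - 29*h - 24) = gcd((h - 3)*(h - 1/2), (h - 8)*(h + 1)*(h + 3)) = 1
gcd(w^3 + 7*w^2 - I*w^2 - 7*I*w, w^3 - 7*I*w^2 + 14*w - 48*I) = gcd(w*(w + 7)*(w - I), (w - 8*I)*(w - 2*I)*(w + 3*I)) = 1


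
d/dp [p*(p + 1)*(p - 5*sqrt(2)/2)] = 3*p^2 - 5*sqrt(2)*p + 2*p - 5*sqrt(2)/2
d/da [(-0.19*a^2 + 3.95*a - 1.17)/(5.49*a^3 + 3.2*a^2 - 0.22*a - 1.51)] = (1.0431*a^4 - 43.371*a^3 + 6.6717*a^2 + 8.0618*a - 6.2219)/(30.1401*a^6 + 35.136*a^5 + 7.8244*a^4 - 17.9878*a^3 - 9.6156*a^2 + 0.6644*a + 2.2801)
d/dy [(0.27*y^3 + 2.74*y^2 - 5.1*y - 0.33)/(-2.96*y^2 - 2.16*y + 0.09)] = (-0.7992*y^4 - 1.1664*y^3 - 20.9415*y^2 - 1.4604*y - 1.1718)/(8.7616*y^4 + 12.7872*y^3 + 4.1328*y^2 - 0.3888*y + 0.0081)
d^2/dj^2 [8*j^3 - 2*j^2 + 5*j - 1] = 48*j - 4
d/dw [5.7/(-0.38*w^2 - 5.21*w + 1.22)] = (4.332*w + 29.697)/(0.38*w^2 + 5.21*w - 1.22)^2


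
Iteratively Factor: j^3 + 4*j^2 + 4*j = (j + 2)*(j^2 + 2*j) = (j + 2)^2*(j)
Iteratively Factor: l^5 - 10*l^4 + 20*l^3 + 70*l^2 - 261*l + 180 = (l - 3)*(l^4 - 7*l^3 - l^2 + 67*l - 60) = (l - 3)*(l - 1)*(l^3 - 6*l^2 - 7*l + 60) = (l - 5)*(l - 3)*(l - 1)*(l^2 - l - 12) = (l - 5)*(l - 3)*(l - 1)*(l + 3)*(l - 4)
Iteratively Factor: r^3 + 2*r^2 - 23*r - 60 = (r + 4)*(r^2 - 2*r - 15) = (r + 3)*(r + 4)*(r - 5)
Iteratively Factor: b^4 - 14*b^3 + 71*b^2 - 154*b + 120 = (b - 5)*(b^3 - 9*b^2 + 26*b - 24) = (b - 5)*(b - 2)*(b^2 - 7*b + 12) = (b - 5)*(b - 4)*(b - 2)*(b - 3)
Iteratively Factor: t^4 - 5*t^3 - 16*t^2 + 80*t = (t + 4)*(t^3 - 9*t^2 + 20*t) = t*(t + 4)*(t^2 - 9*t + 20) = t*(t - 5)*(t + 4)*(t - 4)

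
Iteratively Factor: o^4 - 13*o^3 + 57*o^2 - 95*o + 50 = (o - 1)*(o^3 - 12*o^2 + 45*o - 50) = (o - 5)*(o - 1)*(o^2 - 7*o + 10) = (o - 5)*(o - 2)*(o - 1)*(o - 5)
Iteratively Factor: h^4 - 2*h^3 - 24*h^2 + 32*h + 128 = (h - 4)*(h^3 + 2*h^2 - 16*h - 32) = (h - 4)*(h + 4)*(h^2 - 2*h - 8) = (h - 4)*(h + 2)*(h + 4)*(h - 4)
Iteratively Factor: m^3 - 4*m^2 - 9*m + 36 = (m - 3)*(m^2 - m - 12) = (m - 3)*(m + 3)*(m - 4)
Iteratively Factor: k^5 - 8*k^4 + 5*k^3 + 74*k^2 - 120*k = (k - 5)*(k^4 - 3*k^3 - 10*k^2 + 24*k) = (k - 5)*(k + 3)*(k^3 - 6*k^2 + 8*k) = (k - 5)*(k - 4)*(k + 3)*(k^2 - 2*k) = k*(k - 5)*(k - 4)*(k + 3)*(k - 2)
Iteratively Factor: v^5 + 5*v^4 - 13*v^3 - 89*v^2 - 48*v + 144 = (v - 4)*(v^4 + 9*v^3 + 23*v^2 + 3*v - 36) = (v - 4)*(v + 3)*(v^3 + 6*v^2 + 5*v - 12) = (v - 4)*(v + 3)*(v + 4)*(v^2 + 2*v - 3) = (v - 4)*(v + 3)^2*(v + 4)*(v - 1)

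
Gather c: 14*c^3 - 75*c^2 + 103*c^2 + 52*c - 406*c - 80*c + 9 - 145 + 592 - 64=14*c^3 + 28*c^2 - 434*c + 392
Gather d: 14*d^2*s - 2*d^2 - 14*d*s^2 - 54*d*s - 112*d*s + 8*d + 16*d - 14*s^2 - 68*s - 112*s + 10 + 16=d^2*(14*s - 2) + d*(-14*s^2 - 166*s + 24) - 14*s^2 - 180*s + 26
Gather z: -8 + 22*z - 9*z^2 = -9*z^2 + 22*z - 8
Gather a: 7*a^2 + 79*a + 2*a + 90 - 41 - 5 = 7*a^2 + 81*a + 44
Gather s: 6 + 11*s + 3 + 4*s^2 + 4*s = 4*s^2 + 15*s + 9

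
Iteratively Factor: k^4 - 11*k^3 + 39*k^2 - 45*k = (k)*(k^3 - 11*k^2 + 39*k - 45) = k*(k - 5)*(k^2 - 6*k + 9) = k*(k - 5)*(k - 3)*(k - 3)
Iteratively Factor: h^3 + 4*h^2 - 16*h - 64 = (h + 4)*(h^2 - 16) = (h + 4)^2*(h - 4)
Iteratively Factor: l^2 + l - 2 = (l + 2)*(l - 1)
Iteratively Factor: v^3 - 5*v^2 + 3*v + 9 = (v - 3)*(v^2 - 2*v - 3) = (v - 3)*(v + 1)*(v - 3)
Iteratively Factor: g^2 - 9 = (g - 3)*(g + 3)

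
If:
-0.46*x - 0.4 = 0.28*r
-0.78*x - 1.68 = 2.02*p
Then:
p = -0.386138613861386*x - 0.831683168316832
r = -1.64285714285714*x - 1.42857142857143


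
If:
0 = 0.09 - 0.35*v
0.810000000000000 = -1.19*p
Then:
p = -0.68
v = 0.26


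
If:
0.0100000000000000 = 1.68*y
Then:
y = 0.01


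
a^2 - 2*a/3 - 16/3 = (a - 8/3)*(a + 2)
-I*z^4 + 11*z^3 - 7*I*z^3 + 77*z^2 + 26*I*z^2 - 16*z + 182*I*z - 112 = (z + 7)*(z + 2*I)*(z + 8*I)*(-I*z + 1)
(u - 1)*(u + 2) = u^2 + u - 2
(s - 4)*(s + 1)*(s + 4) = s^3 + s^2 - 16*s - 16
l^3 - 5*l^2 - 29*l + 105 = (l - 7)*(l - 3)*(l + 5)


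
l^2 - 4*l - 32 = (l - 8)*(l + 4)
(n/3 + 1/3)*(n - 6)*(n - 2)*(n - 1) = n^4/3 - 8*n^3/3 + 11*n^2/3 + 8*n/3 - 4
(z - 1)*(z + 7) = z^2 + 6*z - 7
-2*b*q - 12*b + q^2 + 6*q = (-2*b + q)*(q + 6)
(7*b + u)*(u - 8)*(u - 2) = 7*b*u^2 - 70*b*u + 112*b + u^3 - 10*u^2 + 16*u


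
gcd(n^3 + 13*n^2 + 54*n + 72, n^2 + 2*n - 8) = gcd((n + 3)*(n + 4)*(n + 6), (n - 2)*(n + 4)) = n + 4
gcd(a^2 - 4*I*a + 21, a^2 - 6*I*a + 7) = a - 7*I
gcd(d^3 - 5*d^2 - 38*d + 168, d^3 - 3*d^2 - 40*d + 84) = d^2 - d - 42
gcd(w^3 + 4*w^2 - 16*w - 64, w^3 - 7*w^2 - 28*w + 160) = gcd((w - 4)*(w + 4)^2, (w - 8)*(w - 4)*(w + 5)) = w - 4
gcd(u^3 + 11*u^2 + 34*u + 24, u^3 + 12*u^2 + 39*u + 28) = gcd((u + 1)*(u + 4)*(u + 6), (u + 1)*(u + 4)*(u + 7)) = u^2 + 5*u + 4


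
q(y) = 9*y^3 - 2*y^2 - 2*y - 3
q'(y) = 27*y^2 - 4*y - 2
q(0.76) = -1.72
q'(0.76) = 10.56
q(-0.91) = -9.62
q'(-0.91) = 24.00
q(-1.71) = -50.43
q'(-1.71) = 83.79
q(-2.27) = -114.04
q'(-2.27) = 146.21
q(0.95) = 1.01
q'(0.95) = 18.57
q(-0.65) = -5.02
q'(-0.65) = 12.01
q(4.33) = 681.49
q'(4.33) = 486.90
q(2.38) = 102.24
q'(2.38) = 141.42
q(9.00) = 6378.00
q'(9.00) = 2149.00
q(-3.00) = -258.00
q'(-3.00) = 253.00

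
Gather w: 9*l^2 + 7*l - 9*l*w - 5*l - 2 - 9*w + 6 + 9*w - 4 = 9*l^2 - 9*l*w + 2*l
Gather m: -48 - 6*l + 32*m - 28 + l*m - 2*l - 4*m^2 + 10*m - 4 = -8*l - 4*m^2 + m*(l + 42) - 80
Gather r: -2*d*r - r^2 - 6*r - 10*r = -r^2 + r*(-2*d - 16)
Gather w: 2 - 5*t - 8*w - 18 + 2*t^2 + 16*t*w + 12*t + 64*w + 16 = 2*t^2 + 7*t + w*(16*t + 56)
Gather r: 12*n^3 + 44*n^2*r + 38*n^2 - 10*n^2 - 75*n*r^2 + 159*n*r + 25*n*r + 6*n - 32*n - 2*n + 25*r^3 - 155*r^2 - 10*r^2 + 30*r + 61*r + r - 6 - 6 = 12*n^3 + 28*n^2 - 28*n + 25*r^3 + r^2*(-75*n - 165) + r*(44*n^2 + 184*n + 92) - 12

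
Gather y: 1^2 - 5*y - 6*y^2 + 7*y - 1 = -6*y^2 + 2*y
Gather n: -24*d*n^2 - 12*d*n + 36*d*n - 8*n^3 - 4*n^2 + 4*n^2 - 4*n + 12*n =-24*d*n^2 - 8*n^3 + n*(24*d + 8)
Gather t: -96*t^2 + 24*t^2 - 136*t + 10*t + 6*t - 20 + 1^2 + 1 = -72*t^2 - 120*t - 18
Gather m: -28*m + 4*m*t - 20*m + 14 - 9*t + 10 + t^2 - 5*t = m*(4*t - 48) + t^2 - 14*t + 24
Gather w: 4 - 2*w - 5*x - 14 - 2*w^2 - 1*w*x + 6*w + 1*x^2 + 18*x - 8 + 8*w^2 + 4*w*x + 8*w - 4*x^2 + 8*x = 6*w^2 + w*(3*x + 12) - 3*x^2 + 21*x - 18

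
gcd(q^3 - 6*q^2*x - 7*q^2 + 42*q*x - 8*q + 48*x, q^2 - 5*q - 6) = q + 1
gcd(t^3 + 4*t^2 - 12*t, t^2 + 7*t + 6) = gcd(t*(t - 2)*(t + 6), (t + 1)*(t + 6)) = t + 6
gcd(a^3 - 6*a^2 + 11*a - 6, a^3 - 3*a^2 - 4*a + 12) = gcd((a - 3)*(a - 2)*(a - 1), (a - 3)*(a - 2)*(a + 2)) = a^2 - 5*a + 6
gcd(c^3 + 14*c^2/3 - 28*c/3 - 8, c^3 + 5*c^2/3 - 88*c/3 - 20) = c^2 + 20*c/3 + 4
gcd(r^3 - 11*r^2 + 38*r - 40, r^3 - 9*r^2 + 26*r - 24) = r^2 - 6*r + 8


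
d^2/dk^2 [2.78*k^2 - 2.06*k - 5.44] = 5.56000000000000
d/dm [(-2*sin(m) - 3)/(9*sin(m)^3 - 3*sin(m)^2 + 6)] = (12*sin(m)^3 + 25*sin(m)^2 - 6*sin(m) - 4)*cos(m)/(3*(3*sin(m)^3 - sin(m)^2 + 2)^2)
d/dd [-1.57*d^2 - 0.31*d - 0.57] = -3.14*d - 0.31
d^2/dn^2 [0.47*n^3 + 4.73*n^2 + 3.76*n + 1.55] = 2.82*n + 9.46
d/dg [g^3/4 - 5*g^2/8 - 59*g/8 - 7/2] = 3*g^2/4 - 5*g/4 - 59/8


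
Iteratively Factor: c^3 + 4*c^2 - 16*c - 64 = (c + 4)*(c^2 - 16) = (c + 4)^2*(c - 4)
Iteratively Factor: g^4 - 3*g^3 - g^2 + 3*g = (g)*(g^3 - 3*g^2 - g + 3) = g*(g - 1)*(g^2 - 2*g - 3) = g*(g - 3)*(g - 1)*(g + 1)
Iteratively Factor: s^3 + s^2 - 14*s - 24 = (s - 4)*(s^2 + 5*s + 6) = (s - 4)*(s + 3)*(s + 2)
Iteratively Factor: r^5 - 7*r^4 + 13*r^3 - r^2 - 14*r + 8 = (r - 2)*(r^4 - 5*r^3 + 3*r^2 + 5*r - 4) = (r - 2)*(r - 1)*(r^3 - 4*r^2 - r + 4) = (r - 2)*(r - 1)^2*(r^2 - 3*r - 4) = (r - 2)*(r - 1)^2*(r + 1)*(r - 4)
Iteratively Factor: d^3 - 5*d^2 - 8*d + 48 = (d - 4)*(d^2 - d - 12) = (d - 4)*(d + 3)*(d - 4)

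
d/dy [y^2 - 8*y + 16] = 2*y - 8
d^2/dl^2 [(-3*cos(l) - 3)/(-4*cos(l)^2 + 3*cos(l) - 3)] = 3*(36*(1 - cos(2*l))^2*cos(l) + 19*(1 - cos(2*l))^2 + 49*cos(l) + 13*cos(2*l) - 3*cos(3*l) - 8*cos(5*l) - 75)/(3*cos(l) - 2*cos(2*l) - 5)^3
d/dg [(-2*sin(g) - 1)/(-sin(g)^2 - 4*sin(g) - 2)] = -2*(sin(g) + 1)*sin(g)*cos(g)/(sin(g)^2 + 4*sin(g) + 2)^2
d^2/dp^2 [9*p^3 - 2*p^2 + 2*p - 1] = 54*p - 4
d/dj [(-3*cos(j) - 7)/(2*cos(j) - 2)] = -5*sin(j)/(cos(j) - 1)^2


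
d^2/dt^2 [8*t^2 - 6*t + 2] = 16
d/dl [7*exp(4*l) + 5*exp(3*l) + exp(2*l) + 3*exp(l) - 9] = (28*exp(3*l) + 15*exp(2*l) + 2*exp(l) + 3)*exp(l)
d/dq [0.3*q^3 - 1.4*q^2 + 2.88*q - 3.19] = 0.9*q^2 - 2.8*q + 2.88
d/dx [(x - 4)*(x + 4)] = 2*x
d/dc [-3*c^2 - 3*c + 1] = -6*c - 3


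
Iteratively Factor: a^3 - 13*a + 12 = (a - 3)*(a^2 + 3*a - 4) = (a - 3)*(a - 1)*(a + 4)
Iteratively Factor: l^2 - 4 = (l - 2)*(l + 2)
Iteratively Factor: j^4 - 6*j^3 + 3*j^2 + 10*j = (j - 2)*(j^3 - 4*j^2 - 5*j) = (j - 5)*(j - 2)*(j^2 + j) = j*(j - 5)*(j - 2)*(j + 1)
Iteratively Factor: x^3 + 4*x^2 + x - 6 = (x - 1)*(x^2 + 5*x + 6) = (x - 1)*(x + 2)*(x + 3)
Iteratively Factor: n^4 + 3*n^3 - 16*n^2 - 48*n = (n + 3)*(n^3 - 16*n) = (n + 3)*(n + 4)*(n^2 - 4*n) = n*(n + 3)*(n + 4)*(n - 4)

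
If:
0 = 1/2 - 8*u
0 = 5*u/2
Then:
No Solution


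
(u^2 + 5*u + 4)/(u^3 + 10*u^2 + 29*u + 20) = 1/(u + 5)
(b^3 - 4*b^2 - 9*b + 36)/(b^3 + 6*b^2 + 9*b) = (b^2 - 7*b + 12)/(b*(b + 3))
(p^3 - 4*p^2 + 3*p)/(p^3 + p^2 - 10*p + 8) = p*(p - 3)/(p^2 + 2*p - 8)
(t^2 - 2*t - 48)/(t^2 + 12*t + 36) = (t - 8)/(t + 6)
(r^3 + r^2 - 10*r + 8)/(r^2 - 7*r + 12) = (r^3 + r^2 - 10*r + 8)/(r^2 - 7*r + 12)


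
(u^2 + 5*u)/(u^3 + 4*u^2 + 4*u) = (u + 5)/(u^2 + 4*u + 4)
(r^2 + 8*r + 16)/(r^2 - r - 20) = (r + 4)/(r - 5)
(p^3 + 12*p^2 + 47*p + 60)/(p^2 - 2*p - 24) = (p^2 + 8*p + 15)/(p - 6)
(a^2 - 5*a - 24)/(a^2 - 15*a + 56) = (a + 3)/(a - 7)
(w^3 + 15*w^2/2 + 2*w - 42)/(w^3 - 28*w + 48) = (w + 7/2)/(w - 4)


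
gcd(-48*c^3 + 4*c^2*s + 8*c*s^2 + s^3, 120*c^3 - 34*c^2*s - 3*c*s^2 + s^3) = 6*c + s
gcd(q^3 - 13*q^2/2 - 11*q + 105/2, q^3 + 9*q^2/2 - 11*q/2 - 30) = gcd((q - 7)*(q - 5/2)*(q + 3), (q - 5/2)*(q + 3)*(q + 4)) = q^2 + q/2 - 15/2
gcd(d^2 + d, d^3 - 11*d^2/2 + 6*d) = d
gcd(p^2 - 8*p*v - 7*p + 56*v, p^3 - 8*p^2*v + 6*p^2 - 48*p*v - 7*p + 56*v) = p - 8*v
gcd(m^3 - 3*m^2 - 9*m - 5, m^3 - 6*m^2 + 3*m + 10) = m^2 - 4*m - 5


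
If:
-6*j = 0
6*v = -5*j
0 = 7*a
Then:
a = 0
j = 0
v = 0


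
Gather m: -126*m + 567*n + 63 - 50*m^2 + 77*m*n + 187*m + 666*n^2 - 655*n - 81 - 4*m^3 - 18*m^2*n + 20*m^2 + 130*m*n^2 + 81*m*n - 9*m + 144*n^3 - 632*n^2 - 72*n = -4*m^3 + m^2*(-18*n - 30) + m*(130*n^2 + 158*n + 52) + 144*n^3 + 34*n^2 - 160*n - 18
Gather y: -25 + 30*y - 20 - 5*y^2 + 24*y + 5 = -5*y^2 + 54*y - 40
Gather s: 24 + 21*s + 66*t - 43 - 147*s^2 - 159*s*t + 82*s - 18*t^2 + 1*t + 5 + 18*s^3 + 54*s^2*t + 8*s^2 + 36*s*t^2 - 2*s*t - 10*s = 18*s^3 + s^2*(54*t - 139) + s*(36*t^2 - 161*t + 93) - 18*t^2 + 67*t - 14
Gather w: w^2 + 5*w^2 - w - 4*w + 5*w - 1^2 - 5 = 6*w^2 - 6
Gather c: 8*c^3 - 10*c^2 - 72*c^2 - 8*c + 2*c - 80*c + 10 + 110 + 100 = 8*c^3 - 82*c^2 - 86*c + 220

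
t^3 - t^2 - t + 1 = (t - 1)^2*(t + 1)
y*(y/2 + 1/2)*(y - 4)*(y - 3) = y^4/2 - 3*y^3 + 5*y^2/2 + 6*y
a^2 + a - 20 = (a - 4)*(a + 5)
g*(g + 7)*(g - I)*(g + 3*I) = g^4 + 7*g^3 + 2*I*g^3 + 3*g^2 + 14*I*g^2 + 21*g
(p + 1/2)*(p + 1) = p^2 + 3*p/2 + 1/2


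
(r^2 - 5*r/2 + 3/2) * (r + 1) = r^3 - 3*r^2/2 - r + 3/2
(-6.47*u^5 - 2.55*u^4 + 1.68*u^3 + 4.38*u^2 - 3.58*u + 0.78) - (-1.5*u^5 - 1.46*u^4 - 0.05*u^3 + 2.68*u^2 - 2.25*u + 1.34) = -4.97*u^5 - 1.09*u^4 + 1.73*u^3 + 1.7*u^2 - 1.33*u - 0.56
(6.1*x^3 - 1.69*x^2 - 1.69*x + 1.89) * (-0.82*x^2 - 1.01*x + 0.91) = -5.002*x^5 - 4.7752*x^4 + 8.6437*x^3 - 1.3808*x^2 - 3.4468*x + 1.7199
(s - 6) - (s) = -6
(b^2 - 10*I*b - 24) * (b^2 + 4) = b^4 - 10*I*b^3 - 20*b^2 - 40*I*b - 96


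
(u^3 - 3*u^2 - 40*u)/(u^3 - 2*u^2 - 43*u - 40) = u/(u + 1)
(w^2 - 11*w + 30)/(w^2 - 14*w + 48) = (w - 5)/(w - 8)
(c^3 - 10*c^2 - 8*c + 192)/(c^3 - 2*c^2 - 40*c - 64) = (c - 6)/(c + 2)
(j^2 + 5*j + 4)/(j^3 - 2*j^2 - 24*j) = (j + 1)/(j*(j - 6))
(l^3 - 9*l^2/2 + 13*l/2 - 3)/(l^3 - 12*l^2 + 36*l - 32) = (2*l^2 - 5*l + 3)/(2*(l^2 - 10*l + 16))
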